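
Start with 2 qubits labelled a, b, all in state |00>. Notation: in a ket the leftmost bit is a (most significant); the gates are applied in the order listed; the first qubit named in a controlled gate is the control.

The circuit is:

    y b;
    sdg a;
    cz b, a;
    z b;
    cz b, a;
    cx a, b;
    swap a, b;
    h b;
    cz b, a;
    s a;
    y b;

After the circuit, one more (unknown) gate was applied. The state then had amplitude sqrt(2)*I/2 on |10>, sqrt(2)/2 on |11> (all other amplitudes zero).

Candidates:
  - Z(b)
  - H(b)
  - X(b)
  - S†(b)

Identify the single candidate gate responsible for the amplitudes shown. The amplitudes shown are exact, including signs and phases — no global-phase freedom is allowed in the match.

The unique candidate consistent with the amplitudes is S†(b).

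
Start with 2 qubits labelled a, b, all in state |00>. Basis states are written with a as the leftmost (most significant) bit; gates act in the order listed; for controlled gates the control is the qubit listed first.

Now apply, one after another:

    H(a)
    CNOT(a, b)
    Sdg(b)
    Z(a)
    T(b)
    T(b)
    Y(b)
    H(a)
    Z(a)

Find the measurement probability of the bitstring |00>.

A full measurement returns |00> with probability 1/4.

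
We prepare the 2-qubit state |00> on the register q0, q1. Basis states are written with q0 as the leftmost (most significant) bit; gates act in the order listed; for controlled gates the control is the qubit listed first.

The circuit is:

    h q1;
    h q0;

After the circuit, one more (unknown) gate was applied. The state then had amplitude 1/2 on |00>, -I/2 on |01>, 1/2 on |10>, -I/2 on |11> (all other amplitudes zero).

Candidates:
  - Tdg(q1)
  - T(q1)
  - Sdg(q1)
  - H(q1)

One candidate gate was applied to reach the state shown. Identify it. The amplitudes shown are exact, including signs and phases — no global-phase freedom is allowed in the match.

It was Sdg(q1) that produced the state shown.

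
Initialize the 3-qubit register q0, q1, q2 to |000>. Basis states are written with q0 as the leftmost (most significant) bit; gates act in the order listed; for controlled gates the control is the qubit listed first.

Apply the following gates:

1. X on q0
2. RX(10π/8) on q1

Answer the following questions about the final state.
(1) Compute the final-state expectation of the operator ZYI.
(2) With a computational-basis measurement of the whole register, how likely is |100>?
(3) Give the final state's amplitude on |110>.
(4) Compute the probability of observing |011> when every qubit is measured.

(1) The observable ZYI averages to -sqrt(2)/2.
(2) A full measurement returns |100> with probability 1/2 - sqrt(2)/4.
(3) The final state's coefficient on |110> equals -I*sqrt(sqrt(2) + 2)/2.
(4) The probability of measuring |011> is 0.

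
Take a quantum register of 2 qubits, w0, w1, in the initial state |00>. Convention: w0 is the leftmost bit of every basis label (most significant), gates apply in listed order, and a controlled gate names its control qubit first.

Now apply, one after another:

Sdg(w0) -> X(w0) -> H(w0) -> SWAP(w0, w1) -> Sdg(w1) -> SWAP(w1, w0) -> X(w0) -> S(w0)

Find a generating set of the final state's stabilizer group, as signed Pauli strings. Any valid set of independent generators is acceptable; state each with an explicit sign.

The final state is stabilized by the group generated by +XI, +IZ; other independent generating sets are equally valid.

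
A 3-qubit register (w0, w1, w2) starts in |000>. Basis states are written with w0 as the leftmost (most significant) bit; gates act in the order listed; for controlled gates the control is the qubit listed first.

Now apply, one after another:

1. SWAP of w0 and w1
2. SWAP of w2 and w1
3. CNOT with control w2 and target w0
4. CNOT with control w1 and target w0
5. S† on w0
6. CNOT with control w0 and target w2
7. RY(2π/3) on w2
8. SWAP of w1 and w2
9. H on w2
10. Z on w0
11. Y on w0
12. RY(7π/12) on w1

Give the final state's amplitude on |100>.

The amplitude on |100> is -I*sqrt(4 - 2*sqrt(2))/4.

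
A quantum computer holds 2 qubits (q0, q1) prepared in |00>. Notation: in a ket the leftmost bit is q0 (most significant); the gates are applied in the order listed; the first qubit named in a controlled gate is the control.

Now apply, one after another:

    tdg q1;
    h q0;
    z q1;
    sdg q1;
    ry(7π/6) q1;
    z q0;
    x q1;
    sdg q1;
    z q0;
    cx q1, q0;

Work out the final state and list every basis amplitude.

The final amplitudes are 1/4 + sqrt(3)/4 on |00>, I*(-1 + sqrt(3))/4 on |01>, 1/4 + sqrt(3)/4 on |10>, I*(-1 + sqrt(3))/4 on |11>.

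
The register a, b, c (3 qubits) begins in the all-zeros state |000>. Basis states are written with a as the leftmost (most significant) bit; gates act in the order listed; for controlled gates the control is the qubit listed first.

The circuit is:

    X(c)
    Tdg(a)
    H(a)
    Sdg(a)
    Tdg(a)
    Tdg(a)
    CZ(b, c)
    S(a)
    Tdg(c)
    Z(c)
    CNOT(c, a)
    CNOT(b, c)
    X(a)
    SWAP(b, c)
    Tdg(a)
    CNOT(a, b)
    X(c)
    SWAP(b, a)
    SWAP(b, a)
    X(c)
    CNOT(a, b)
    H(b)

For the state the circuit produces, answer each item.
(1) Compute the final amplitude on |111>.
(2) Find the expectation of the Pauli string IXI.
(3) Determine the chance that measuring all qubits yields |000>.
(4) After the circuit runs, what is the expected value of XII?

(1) The final state's coefficient on |111> equals 0. Key observation: steps 16-21 multiply out to the identity, so the circuit reduces to the remaining gates.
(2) The expectation value of IXI is -1.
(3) Outcome |000> occurs with probability 1/4.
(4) The observable XII averages to -sqrt(2)/2.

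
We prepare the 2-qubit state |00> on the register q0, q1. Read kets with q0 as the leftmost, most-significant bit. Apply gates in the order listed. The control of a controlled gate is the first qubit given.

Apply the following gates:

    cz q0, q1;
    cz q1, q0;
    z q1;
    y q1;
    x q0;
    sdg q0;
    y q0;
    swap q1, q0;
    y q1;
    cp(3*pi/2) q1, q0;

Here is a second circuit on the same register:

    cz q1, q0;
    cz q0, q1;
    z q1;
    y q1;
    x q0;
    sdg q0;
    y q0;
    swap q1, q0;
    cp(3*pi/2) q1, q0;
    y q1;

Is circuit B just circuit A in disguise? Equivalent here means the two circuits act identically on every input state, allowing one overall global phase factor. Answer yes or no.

No: there is an input state on which the two circuits produce genuinely different outputs (not merely differing by a phase).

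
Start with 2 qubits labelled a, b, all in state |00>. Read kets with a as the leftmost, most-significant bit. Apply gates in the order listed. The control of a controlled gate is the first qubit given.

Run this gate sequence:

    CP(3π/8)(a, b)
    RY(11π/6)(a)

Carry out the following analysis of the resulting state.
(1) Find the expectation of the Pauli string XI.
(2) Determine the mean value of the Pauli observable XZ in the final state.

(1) In the final state, XI has expectation -1/2.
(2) In the final state, XZ has expectation -1/2.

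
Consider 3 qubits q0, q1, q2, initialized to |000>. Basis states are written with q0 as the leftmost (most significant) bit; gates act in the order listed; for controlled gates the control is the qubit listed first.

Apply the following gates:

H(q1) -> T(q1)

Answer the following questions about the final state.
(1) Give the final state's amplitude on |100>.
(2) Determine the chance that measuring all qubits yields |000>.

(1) The amplitude on |100> is 0.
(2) Outcome |000> occurs with probability 1/2.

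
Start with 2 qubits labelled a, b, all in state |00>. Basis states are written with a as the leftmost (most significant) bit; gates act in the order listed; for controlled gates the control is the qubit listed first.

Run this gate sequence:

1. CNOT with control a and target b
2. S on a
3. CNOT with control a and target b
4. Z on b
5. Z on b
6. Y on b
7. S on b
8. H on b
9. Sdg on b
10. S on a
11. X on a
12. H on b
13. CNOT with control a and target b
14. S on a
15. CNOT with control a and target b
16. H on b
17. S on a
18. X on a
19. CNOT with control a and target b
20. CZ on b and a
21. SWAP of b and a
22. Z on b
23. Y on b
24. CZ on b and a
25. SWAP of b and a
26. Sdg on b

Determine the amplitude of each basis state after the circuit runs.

The resulting statevector has amplitude 0 on |00>, 0 on |01>, sqrt(2)*I/2 on |10>, -sqrt(2)*I/2 on |11>.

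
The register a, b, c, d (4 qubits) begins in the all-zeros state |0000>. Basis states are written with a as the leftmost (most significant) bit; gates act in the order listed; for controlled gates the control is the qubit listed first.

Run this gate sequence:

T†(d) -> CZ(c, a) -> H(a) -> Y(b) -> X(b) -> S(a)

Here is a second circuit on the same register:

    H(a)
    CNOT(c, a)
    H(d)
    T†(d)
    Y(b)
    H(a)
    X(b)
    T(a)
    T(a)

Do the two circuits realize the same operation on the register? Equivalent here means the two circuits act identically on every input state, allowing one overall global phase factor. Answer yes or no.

No, they are not equivalent — no single phase factor reconciles the two unitaries.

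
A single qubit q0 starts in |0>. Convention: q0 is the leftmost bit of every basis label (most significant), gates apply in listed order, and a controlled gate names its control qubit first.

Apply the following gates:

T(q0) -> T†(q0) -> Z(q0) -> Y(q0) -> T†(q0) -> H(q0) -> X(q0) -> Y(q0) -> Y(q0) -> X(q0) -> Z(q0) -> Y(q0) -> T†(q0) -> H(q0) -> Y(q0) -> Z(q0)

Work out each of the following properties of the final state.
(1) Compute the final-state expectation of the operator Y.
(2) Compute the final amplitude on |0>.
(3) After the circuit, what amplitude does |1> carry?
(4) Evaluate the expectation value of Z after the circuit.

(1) In the final state, Y has expectation sqrt(2)/2.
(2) The amplitude on |0> is -1/2 - exp(I*pi/4)/2.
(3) The final state's coefficient on |1> equals 1/2 - exp(I*pi/4)/2.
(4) The observable Z averages to sqrt(2)/2.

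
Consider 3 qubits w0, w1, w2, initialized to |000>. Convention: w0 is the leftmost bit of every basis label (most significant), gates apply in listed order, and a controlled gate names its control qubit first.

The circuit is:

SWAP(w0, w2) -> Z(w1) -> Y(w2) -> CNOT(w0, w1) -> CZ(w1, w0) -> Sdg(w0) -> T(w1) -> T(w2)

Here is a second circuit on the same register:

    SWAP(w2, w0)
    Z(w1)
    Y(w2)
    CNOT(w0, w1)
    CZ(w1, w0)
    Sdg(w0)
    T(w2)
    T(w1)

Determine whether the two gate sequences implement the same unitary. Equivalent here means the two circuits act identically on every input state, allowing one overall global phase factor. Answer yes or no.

Yes: on every input state the two circuits agree up to one overall phase factor.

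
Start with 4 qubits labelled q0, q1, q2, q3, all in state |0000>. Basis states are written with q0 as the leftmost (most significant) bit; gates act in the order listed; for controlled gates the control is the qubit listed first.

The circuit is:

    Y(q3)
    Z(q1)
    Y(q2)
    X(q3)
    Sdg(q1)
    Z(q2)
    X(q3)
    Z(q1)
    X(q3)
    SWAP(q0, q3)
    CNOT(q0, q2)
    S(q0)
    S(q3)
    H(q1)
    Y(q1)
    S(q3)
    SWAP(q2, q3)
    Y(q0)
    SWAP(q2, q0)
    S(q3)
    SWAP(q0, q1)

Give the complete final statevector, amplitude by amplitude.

After the circuit, the state carries amplitude sqrt(2)*I/2 on |0011>, -sqrt(2)*I/2 on |1011>, and 0 on every other basis state.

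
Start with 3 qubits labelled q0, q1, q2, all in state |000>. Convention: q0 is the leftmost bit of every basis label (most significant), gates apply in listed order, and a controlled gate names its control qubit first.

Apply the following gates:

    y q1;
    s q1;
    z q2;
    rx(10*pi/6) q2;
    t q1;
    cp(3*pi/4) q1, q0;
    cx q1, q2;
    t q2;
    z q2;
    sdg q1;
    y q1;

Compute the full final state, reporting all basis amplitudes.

The final amplitudes are -exp(3*I*pi/4)/2 on |000>, sqrt(3)*I/2 on |001>, and 0 on every other basis state.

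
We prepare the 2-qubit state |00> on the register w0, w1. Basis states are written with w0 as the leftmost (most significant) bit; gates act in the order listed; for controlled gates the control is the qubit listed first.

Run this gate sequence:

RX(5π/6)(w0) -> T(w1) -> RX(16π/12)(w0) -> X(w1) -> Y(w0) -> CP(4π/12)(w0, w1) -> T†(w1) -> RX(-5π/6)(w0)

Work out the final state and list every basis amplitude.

The final amplitudes are 0 on |00>, (-2 + sqrt(3) - (sqrt(3) + 2)*exp(I*pi/3))*exp(3*I*pi/4)/4 on |01>, 0 on |10>, -exp(7*I*pi/12)/4 + exp(I*pi/4)/4 on |11>.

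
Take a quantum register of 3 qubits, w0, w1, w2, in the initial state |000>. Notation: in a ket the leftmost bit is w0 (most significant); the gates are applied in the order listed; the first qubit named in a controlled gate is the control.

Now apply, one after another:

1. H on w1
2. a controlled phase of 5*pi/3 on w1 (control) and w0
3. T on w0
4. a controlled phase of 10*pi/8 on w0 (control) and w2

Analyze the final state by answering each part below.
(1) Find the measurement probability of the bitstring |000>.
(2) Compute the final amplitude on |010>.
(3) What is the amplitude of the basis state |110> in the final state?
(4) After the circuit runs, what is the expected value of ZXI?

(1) A full measurement returns |000> with probability 1/2.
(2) The final state's coefficient on |010> equals sqrt(2)/2.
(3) The final state's coefficient on |110> equals 0.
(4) The observable ZXI averages to 1.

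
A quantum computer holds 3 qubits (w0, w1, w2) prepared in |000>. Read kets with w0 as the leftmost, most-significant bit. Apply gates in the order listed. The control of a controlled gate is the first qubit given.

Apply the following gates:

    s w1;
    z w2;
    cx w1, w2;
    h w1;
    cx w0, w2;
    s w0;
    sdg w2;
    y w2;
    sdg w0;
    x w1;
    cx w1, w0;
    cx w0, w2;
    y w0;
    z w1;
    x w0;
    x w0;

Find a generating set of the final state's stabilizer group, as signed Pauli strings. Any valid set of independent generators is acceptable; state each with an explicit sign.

The final state is stabilized by the group generated by +XXX, +ZIZ, -IZZ; other independent generating sets are equally valid. Key observation: steps 15-16 multiply out to the identity, so the circuit reduces to the remaining gates.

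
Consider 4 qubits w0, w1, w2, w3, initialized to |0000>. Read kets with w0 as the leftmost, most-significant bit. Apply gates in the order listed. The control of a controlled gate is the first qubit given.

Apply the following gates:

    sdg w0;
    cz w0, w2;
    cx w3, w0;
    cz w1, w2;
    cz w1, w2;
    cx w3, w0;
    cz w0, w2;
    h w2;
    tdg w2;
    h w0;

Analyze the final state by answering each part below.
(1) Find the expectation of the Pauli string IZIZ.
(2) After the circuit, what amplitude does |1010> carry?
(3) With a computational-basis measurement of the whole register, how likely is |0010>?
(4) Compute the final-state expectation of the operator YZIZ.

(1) The expectation value of IZIZ is 1. Key observation: gates 2-7 undo each other exactly, leaving only the rest of the circuit to track.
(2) The final state's coefficient on |1010> equals -exp(3*I*pi/4)/2.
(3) The probability of measuring |0010> is 1/4.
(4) The observable YZIZ averages to 0.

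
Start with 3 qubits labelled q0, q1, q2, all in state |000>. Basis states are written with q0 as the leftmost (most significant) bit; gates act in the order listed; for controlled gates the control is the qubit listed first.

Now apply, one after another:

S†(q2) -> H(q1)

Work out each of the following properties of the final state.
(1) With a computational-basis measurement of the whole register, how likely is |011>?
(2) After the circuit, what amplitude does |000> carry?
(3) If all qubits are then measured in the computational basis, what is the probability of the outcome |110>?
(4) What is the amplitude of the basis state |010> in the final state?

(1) Outcome |011> occurs with probability 0.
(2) The final state's coefficient on |000> equals sqrt(2)/2.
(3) The probability of measuring |110> is 0.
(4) The final state's coefficient on |010> equals sqrt(2)/2.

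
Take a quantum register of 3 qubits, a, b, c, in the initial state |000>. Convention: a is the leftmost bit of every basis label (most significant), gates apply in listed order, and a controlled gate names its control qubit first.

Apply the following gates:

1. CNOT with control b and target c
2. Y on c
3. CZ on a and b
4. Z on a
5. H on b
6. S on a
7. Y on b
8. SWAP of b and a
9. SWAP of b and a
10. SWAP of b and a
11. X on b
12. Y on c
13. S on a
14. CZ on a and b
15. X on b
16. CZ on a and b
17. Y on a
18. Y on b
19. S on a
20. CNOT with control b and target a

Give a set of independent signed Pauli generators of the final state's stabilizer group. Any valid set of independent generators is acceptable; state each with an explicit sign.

The stabilizer group can be generated by -XII, -IZI, +IIZ, among other valid generating sets. Key observation: gates 8-9 undo each other exactly, leaving only the rest of the circuit to track.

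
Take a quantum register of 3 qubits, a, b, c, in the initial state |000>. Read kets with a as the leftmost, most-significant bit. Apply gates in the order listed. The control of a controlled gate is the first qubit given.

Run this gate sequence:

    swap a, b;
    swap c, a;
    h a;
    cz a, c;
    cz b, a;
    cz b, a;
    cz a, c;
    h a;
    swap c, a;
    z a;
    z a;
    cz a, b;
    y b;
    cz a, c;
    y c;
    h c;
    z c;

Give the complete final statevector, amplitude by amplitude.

After the circuit, the state carries amplitude -sqrt(2)/2 on |010>, -sqrt(2)/2 on |011>, and 0 on every other basis state. Key observation: the block from step 2 through step 9 cancels to the identity and can be dropped.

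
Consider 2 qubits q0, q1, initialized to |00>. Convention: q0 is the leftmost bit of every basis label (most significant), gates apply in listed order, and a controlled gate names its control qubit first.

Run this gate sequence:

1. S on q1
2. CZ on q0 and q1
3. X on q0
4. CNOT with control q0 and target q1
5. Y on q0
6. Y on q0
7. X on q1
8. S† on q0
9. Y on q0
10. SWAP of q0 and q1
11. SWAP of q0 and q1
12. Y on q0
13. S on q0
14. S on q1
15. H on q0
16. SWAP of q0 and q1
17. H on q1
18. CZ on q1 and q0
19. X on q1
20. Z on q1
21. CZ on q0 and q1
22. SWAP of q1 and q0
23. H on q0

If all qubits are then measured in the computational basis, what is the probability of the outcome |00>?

Outcome |00> occurs with probability 1/2. Key observation: the block from step 8 through step 13 cancels to the identity and can be dropped.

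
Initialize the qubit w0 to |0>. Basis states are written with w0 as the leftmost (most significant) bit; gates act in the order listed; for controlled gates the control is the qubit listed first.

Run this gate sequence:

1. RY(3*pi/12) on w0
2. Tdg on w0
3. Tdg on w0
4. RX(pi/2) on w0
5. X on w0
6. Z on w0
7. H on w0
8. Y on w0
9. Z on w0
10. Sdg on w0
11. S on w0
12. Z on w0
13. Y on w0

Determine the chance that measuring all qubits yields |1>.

The probability of measuring |1> is 1/2. Key observation: gates 8-13 undo each other exactly, leaving only the rest of the circuit to track.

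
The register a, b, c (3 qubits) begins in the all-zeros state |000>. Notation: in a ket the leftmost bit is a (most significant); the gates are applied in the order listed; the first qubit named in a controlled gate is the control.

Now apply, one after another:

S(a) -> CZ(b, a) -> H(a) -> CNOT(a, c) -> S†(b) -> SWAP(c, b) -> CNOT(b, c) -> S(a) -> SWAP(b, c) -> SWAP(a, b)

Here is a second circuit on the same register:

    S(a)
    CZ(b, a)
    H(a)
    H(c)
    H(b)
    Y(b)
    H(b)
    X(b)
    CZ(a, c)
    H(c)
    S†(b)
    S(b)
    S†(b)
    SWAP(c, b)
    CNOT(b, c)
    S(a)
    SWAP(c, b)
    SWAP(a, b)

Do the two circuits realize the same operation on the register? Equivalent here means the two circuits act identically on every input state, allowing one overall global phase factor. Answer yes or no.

No — the two circuits implement different unitaries, even allowing a global phase.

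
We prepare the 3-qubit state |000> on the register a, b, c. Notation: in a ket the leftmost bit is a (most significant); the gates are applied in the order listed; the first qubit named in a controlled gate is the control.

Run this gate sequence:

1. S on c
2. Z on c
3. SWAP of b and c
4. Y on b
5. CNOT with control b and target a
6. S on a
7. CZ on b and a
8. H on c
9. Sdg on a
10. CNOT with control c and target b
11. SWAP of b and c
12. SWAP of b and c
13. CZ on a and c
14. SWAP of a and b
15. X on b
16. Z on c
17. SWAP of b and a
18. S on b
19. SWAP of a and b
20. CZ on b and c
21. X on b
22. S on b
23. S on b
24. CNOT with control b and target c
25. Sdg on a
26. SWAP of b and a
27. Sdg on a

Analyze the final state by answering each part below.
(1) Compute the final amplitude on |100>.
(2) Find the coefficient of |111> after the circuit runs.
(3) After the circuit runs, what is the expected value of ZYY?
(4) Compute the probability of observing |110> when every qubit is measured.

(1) |100> carries amplitude sqrt(2)/2 in the final state. Key observation: the block from step 11 through step 12 cancels to the identity and can be dropped.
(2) |111> carries amplitude sqrt(2)/2 in the final state.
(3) In the final state, ZYY has expectation 1.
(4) The probability of measuring |110> is 0.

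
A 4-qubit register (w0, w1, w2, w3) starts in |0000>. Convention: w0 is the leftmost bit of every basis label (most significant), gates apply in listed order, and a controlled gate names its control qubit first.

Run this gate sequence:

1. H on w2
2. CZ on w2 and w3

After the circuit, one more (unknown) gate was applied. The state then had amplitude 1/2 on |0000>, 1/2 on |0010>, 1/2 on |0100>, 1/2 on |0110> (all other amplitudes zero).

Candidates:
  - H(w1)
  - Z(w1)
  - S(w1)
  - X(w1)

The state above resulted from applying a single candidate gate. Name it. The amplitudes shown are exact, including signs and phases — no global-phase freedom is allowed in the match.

The applied gate was H(w1).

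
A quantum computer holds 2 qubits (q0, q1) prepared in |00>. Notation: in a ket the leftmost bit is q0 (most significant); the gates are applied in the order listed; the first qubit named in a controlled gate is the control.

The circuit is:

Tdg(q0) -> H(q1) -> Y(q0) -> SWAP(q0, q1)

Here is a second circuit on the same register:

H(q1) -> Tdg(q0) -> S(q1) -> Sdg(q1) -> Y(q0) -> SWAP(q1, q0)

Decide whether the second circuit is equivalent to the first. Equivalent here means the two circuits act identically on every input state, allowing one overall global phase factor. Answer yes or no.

Yes — the two circuits implement the same unitary up to a global phase.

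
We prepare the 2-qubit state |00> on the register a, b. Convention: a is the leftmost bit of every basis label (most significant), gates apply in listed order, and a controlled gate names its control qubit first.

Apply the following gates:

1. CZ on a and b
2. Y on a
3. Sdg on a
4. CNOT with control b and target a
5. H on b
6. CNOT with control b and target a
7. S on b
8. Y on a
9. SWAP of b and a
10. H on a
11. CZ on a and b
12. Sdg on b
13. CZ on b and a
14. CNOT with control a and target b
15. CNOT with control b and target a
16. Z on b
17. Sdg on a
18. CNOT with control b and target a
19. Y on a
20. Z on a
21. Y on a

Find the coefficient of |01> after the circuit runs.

The final state's coefficient on |01> equals 1/2.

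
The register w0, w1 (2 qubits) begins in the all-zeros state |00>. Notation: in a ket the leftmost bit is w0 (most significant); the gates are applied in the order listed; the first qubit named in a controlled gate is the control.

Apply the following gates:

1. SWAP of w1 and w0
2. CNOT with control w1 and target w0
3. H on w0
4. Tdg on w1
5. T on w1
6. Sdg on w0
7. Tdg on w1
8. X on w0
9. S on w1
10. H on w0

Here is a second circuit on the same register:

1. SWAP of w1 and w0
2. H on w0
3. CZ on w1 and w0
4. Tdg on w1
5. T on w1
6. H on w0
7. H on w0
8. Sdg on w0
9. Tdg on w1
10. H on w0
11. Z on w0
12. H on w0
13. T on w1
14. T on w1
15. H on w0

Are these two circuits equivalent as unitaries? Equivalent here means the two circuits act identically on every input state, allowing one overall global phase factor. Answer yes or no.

Yes, they are equivalent — the unitaries differ by at most a global phase.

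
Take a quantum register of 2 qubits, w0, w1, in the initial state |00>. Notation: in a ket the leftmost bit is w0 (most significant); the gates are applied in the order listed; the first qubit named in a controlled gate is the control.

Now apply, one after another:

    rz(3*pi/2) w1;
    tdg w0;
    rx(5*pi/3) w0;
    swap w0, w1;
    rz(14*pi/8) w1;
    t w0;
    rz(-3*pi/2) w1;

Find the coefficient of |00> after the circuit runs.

|00> carries amplitude sqrt(3)*exp(I*pi/8)/2 in the final state.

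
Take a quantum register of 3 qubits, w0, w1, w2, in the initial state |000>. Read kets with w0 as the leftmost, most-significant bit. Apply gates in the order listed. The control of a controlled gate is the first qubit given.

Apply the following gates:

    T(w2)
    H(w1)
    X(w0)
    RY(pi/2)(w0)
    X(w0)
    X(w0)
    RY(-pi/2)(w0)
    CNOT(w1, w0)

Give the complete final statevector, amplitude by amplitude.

The final amplitudes are sqrt(2)/2 on |010>, sqrt(2)/2 on |100>, and 0 on every other basis state. Key observation: the block from step 4 through step 7 cancels to the identity and can be dropped.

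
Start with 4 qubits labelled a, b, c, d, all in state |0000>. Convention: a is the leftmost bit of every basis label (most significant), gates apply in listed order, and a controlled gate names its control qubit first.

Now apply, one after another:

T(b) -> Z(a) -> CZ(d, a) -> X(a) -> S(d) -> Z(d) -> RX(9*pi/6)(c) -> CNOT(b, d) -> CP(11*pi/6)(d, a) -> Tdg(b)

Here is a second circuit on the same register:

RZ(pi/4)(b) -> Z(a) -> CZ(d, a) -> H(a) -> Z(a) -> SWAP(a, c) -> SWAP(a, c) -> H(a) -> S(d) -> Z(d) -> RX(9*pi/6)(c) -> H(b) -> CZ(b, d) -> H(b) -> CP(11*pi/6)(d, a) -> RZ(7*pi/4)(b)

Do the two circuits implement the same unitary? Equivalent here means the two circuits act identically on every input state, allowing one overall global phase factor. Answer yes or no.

No: there is an input state on which the two circuits produce genuinely different outputs (not merely differing by a phase).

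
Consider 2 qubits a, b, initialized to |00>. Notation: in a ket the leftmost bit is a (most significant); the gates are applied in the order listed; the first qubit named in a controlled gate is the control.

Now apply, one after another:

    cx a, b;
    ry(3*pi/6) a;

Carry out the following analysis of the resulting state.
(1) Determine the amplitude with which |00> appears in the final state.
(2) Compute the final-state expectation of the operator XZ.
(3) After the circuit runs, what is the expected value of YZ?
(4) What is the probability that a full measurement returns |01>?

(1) |00> carries amplitude sqrt(2)/2 in the final state.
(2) The expectation value of XZ is 1.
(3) The observable YZ averages to 0.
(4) The probability of measuring |01> is 0.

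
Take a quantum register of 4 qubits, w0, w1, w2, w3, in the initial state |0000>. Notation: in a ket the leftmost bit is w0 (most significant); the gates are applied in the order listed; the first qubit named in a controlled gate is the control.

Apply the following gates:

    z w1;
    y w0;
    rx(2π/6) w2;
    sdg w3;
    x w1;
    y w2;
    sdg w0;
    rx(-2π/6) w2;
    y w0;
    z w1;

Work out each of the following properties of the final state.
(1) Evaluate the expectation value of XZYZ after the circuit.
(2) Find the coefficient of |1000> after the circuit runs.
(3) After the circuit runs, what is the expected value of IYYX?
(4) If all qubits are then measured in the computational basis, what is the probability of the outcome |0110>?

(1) In the final state, XZYZ has expectation 0.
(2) The amplitude on |1000> is 0.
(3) The observable IYYX averages to 0.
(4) A full measurement returns |0110> with probability 1/4.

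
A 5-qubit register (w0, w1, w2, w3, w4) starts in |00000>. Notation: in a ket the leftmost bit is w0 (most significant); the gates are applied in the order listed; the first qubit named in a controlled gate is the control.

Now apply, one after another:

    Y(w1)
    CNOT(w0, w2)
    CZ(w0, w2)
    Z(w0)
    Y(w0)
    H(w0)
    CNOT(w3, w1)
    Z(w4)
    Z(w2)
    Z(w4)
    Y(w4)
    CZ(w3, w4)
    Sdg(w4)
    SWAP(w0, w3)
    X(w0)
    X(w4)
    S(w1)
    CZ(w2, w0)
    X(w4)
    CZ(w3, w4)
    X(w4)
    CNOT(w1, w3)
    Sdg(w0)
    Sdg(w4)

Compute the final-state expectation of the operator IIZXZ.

In the final state, IIZXZ has expectation 1.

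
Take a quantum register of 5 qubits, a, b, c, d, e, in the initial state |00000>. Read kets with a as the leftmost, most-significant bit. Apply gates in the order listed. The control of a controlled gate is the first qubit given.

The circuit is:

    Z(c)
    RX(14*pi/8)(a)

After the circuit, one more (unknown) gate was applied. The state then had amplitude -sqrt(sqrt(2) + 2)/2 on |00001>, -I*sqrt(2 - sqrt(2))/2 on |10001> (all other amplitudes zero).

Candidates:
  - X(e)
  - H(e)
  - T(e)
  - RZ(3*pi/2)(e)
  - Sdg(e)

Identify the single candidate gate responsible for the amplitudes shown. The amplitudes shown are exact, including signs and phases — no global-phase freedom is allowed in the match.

It was X(e) that produced the state shown.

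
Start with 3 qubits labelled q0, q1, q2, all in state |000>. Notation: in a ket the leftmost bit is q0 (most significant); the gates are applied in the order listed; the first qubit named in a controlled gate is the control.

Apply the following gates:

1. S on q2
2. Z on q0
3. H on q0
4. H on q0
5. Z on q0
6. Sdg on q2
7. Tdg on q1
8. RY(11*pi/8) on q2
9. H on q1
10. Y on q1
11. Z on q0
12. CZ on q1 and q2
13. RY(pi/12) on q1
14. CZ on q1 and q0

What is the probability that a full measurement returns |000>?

The probability of measuring |000> is -sqrt(1/2 - sqrt(2)/4)*sqrt(sqrt(2)/4 + 1/2)*cos(5*pi/16)**2/2 + sqrt(6)*cos(5*pi/16)**2/8 + cos(5*pi/16)**2/2.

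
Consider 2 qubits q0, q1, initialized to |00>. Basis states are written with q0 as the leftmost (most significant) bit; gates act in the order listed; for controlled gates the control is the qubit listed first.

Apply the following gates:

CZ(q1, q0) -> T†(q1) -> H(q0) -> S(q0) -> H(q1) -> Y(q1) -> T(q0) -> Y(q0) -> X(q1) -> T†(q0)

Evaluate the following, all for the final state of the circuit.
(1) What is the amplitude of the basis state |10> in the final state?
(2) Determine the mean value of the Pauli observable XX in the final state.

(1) The amplitude on |10> is exp(3*I*pi/4)/2.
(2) The observable XX averages to -1.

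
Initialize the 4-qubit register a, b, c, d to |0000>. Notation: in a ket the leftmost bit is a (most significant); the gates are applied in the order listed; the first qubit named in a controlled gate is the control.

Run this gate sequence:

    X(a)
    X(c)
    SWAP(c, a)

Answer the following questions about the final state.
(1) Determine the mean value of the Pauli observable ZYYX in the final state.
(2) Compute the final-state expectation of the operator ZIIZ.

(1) The expectation value of ZYYX is 0.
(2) The expectation value of ZIIZ is -1.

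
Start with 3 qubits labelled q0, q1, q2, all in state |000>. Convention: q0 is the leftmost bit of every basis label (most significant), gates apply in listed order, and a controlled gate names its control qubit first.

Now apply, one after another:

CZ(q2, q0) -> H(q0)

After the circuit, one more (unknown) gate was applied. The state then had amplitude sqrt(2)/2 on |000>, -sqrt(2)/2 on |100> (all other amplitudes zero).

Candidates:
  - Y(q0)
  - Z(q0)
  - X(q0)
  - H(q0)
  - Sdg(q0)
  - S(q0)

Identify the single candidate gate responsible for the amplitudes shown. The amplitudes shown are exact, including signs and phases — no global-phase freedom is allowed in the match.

The unique candidate consistent with the amplitudes is Z(q0).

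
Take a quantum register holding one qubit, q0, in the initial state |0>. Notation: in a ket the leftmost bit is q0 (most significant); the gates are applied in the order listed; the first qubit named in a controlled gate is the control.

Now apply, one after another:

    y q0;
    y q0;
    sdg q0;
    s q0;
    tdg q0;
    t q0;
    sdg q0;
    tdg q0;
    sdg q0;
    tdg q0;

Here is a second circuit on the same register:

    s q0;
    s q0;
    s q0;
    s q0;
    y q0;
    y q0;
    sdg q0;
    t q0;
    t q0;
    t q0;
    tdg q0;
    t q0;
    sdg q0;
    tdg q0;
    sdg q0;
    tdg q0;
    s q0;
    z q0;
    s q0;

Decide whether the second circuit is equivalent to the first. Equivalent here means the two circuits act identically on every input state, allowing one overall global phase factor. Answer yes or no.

No, they are not equivalent — no single phase factor reconciles the two unitaries.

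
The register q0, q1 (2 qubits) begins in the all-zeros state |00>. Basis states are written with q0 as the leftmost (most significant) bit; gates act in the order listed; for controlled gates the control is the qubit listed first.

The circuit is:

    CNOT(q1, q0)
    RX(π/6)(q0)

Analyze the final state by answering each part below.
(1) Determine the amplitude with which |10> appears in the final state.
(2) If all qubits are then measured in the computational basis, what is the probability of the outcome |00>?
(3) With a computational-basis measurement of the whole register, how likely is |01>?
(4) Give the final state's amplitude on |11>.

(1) |10> carries amplitude I*(-sqrt(6) + sqrt(2))/4 in the final state.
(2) Outcome |00> occurs with probability sqrt(3)/4 + 1/2.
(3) The probability of measuring |01> is 0.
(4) The amplitude on |11> is 0.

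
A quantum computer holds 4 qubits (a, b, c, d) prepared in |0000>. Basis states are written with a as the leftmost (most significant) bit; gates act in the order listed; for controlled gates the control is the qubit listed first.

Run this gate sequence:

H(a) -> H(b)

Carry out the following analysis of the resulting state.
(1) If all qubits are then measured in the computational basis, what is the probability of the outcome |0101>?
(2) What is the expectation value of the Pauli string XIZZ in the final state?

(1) The probability of measuring |0101> is 0.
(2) The observable XIZZ averages to 1.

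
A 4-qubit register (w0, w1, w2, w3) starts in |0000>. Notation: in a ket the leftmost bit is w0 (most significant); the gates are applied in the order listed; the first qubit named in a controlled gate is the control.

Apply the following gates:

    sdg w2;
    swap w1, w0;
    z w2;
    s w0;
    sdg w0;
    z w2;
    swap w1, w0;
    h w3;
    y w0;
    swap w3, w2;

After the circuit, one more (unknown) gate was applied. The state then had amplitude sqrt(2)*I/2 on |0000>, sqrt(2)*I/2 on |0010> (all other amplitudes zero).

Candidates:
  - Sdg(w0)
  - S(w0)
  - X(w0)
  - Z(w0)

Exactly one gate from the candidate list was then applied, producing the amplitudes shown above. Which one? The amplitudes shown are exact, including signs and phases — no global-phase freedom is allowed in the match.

The applied gate was X(w0).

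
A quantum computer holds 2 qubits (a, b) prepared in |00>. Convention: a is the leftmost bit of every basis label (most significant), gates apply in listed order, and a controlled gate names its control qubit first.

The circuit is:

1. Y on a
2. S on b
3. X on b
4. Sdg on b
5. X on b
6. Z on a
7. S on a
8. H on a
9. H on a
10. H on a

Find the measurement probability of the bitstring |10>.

The probability of measuring |10> is 1/2. Key observation: gates 8-9 undo each other exactly, leaving only the rest of the circuit to track.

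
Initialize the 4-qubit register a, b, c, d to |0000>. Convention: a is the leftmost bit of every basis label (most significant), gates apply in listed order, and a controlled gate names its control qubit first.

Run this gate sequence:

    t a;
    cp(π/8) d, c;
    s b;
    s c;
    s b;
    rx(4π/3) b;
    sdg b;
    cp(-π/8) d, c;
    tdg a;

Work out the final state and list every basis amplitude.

After the circuit, the state carries amplitude -1/2 on |0000>, -sqrt(3)/2 on |0100>, and 0 on every other basis state.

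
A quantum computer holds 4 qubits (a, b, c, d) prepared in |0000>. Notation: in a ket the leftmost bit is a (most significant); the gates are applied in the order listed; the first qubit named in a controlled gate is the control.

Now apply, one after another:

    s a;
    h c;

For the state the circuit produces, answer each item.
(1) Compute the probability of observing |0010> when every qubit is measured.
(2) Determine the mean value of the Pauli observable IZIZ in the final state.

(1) A full measurement returns |0010> with probability 1/2.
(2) The observable IZIZ averages to 1.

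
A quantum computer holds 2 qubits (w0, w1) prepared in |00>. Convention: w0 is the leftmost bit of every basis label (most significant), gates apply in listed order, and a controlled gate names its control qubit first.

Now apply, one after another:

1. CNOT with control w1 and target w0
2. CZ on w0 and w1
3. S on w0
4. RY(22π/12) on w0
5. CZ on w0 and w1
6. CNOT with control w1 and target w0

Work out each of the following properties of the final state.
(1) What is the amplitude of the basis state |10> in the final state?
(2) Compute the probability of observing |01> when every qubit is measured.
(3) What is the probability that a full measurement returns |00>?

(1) The final state's coefficient on |10> equals -sqrt(2)/4 + sqrt(6)/4.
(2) A full measurement returns |01> with probability 0.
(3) A full measurement returns |00> with probability sqrt(3)/4 + 1/2.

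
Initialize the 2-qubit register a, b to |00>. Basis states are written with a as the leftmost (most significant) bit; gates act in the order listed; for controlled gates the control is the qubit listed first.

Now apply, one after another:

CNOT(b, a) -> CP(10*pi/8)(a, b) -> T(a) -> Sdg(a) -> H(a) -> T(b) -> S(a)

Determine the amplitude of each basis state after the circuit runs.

The resulting statevector has amplitude sqrt(2)/2 on |00>, 0 on |01>, sqrt(2)*I/2 on |10>, 0 on |11>.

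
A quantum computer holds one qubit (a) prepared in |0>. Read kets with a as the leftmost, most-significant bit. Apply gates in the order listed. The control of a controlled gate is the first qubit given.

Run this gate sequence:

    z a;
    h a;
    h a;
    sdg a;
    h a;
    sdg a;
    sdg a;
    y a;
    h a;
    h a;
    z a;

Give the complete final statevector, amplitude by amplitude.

The resulting statevector has amplitude sqrt(2)*I/2 on |0>, -sqrt(2)*I/2 on |1>.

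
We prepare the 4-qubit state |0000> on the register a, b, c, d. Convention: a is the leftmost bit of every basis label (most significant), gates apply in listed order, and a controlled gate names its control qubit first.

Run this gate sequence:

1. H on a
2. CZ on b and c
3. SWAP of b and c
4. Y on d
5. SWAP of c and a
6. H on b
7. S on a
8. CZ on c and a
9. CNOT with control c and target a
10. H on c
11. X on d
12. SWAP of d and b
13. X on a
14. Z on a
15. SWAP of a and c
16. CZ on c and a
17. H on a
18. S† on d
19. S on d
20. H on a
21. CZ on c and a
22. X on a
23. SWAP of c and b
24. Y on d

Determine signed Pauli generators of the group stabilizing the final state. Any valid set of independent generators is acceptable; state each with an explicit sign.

One valid set of independent stabilizer generators is -XZII, +ZXII, -IIIX, +IIZI (any independent generating set of the same group is equally correct). Key observation: the block from step 16 through step 21 cancels to the identity and can be dropped.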